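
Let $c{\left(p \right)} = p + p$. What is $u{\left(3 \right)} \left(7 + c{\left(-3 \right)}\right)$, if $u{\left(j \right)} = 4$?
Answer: $4$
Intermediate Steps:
$c{\left(p \right)} = 2 p$
$u{\left(3 \right)} \left(7 + c{\left(-3 \right)}\right) = 4 \left(7 + 2 \left(-3\right)\right) = 4 \left(7 - 6\right) = 4 \cdot 1 = 4$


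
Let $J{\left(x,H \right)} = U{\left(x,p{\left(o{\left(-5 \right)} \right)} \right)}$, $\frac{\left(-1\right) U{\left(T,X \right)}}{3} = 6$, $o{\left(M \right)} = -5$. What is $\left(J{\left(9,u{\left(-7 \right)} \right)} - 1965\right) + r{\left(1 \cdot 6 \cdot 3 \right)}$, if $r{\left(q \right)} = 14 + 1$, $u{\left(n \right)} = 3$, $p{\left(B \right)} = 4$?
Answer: $-1968$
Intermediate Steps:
$U{\left(T,X \right)} = -18$ ($U{\left(T,X \right)} = \left(-3\right) 6 = -18$)
$J{\left(x,H \right)} = -18$
$r{\left(q \right)} = 15$
$\left(J{\left(9,u{\left(-7 \right)} \right)} - 1965\right) + r{\left(1 \cdot 6 \cdot 3 \right)} = \left(-18 - 1965\right) + 15 = -1983 + 15 = -1968$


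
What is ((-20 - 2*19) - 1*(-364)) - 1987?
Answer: -1681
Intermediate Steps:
((-20 - 2*19) - 1*(-364)) - 1987 = ((-20 - 38) + 364) - 1987 = (-58 + 364) - 1987 = 306 - 1987 = -1681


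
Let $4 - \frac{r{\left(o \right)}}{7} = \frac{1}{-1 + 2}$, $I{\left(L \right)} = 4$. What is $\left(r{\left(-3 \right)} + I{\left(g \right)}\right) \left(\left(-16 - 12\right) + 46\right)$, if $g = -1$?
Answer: $450$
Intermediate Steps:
$r{\left(o \right)} = 21$ ($r{\left(o \right)} = 28 - \frac{7}{-1 + 2} = 28 - \frac{7}{1} = 28 - 7 = 21$)
$\left(r{\left(-3 \right)} + I{\left(g \right)}\right) \left(\left(-16 - 12\right) + 46\right) = \left(21 + 4\right) \left(\left(-16 - 12\right) + 46\right) = 25 \left(-28 + 46\right) = 25 \cdot 18 = 450$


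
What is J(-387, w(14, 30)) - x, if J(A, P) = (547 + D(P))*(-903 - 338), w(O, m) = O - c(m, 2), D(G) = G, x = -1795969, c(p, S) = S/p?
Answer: 16497761/15 ≈ 1.0999e+6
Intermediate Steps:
w(O, m) = O - 2/m
J(A, P) = -678827 - 1241*P (J(A, P) = (547 + P)*(-903 - 338) = (547 + P)*(-1241) = -678827 - 1241*P)
J(-387, w(14, 30)) - x = (-678827 - 1241*(14 - 2/30)) - 1*(-1795969) = (-678827 - 1241*(14 - 2*1/30)) + 1795969 = (-678827 - 1241*(14 - 1/15)) + 1795969 = (-678827 - 1241*209/15) + 1795969 = (-678827 - 259369/15) + 1795969 = -10441774/15 + 1795969 = 16497761/15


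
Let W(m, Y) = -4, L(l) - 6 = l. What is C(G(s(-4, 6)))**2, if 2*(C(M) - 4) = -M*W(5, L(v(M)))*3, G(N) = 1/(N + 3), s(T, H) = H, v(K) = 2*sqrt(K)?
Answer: 196/9 ≈ 21.778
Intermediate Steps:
L(l) = 6 + l
G(N) = 1/(3 + N)
C(M) = 4 + 6*M (C(M) = 4 + (-M*(-4)*3)/2 = 4 + (-(-4)*M*3)/2 = 4 + ((4*M)*3)/2 = 4 + (12*M)/2 = 4 + 6*M)
C(G(s(-4, 6)))**2 = (4 + 6/(3 + 6))**2 = (4 + 6/9)**2 = (4 + 6*(1/9))**2 = (4 + 2/3)**2 = (14/3)**2 = 196/9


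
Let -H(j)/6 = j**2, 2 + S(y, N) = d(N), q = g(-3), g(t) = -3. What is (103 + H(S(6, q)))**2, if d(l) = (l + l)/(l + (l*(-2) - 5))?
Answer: 9409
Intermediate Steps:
q = -3
d(l) = 2*l/(-5 - l) (d(l) = (2*l)/(l + (-2*l - 5)) = (2*l)/(l + (-5 - 2*l)) = (2*l)/(-5 - l) = 2*l/(-5 - l))
S(y, N) = -2 - 2*N/(5 + N)
H(j) = -6*j**2
(103 + H(S(6, q)))**2 = (103 - 6*4*(-5 - 2*(-3))**2/(5 - 3)**2)**2 = (103 - 6*(-5 + 6)**2)**2 = (103 - 6*1**2)**2 = (103 - 6*1)**2 = (103 - 6)**2 = 97**2 = 9409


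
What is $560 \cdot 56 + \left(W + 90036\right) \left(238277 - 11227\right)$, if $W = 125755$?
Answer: $48995377910$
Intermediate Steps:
$560 \cdot 56 + \left(W + 90036\right) \left(238277 - 11227\right) = 560 \cdot 56 + \left(125755 + 90036\right) \left(238277 - 11227\right) = 31360 + 215791 \cdot 227050 = 31360 + 48995346550 = 48995377910$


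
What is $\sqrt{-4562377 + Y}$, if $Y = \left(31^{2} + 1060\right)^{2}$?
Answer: $12 i \sqrt{3319} \approx 691.33 i$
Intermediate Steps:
$Y = 4084441$ ($Y = \left(961 + 1060\right)^{2} = 2021^{2} = 4084441$)
$\sqrt{-4562377 + Y} = \sqrt{-4562377 + 4084441} = \sqrt{-477936} = 12 i \sqrt{3319}$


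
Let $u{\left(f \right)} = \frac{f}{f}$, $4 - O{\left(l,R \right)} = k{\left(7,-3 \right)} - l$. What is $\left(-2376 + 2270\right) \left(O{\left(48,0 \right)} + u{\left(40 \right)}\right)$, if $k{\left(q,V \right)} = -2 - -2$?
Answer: $-5618$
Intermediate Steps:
$k{\left(q,V \right)} = 0$ ($k{\left(q,V \right)} = -2 + 2 = 0$)
$O{\left(l,R \right)} = 4 + l$ ($O{\left(l,R \right)} = 4 - \left(0 - l\right) = 4 - - l = 4 + l$)
$u{\left(f \right)} = 1$
$\left(-2376 + 2270\right) \left(O{\left(48,0 \right)} + u{\left(40 \right)}\right) = \left(-2376 + 2270\right) \left(\left(4 + 48\right) + 1\right) = - 106 \left(52 + 1\right) = \left(-106\right) 53 = -5618$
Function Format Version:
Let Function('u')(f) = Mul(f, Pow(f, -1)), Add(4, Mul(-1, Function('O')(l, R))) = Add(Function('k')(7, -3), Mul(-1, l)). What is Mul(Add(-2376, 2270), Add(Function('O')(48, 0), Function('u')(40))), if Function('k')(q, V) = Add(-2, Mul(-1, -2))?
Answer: -5618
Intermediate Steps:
Function('k')(q, V) = 0 (Function('k')(q, V) = Add(-2, 2) = 0)
Function('O')(l, R) = Add(4, l) (Function('O')(l, R) = Add(4, Mul(-1, Add(0, Mul(-1, l)))) = Add(4, Mul(-1, Mul(-1, l))) = Add(4, l))
Function('u')(f) = 1
Mul(Add(-2376, 2270), Add(Function('O')(48, 0), Function('u')(40))) = Mul(Add(-2376, 2270), Add(Add(4, 48), 1)) = Mul(-106, Add(52, 1)) = Mul(-106, 53) = -5618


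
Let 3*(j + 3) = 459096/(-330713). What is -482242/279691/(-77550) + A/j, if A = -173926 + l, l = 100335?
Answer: 263940642781954371766/12419400709292775 ≈ 21252.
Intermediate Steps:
j = -1145171/330713 (j = -3 + (459096/(-330713))/3 = -3 + (459096*(-1/330713))/3 = -3 + (1/3)*(-459096/330713) = -3 - 153032/330713 = -1145171/330713 ≈ -3.4627)
A = -73591 (A = -173926 + 100335 = -73591)
-482242/279691/(-77550) + A/j = -482242/279691/(-77550) - 73591/(-1145171/330713) = -482242*1/279691*(-1/77550) - 73591*(-330713/1145171) = -482242/279691*(-1/77550) + 24337500383/1145171 = 241121/10845018525 + 24337500383/1145171 = 263940642781954371766/12419400709292775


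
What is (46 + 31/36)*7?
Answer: 11809/36 ≈ 328.03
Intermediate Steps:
(46 + 31/36)*7 = (1687/36)*7 = 11809/36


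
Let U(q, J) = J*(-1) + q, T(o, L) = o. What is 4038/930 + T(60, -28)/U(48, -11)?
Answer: 49007/9145 ≈ 5.3589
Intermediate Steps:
U(q, J) = q - J (U(q, J) = -J + q = q - J)
4038/930 + T(60, -28)/U(48, -11) = 4038/930 + 60/(48 - 1*(-11)) = 4038*(1/930) + 60/(48 + 11) = 673/155 + 60/59 = 49007/9145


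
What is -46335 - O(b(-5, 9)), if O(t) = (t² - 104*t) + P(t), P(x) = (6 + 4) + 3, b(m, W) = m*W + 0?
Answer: -53053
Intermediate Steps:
b(m, W) = W*m (b(m, W) = W*m + 0 = W*m)
P(x) = 13 (P(x) = 10 + 3 = 13)
O(t) = 13 + t² - 104*t (O(t) = (t² - 104*t) + 13 = 13 + t² - 104*t)
-46335 - O(b(-5, 9)) = -46335 - (13 + (9*(-5))² - 936*(-5)) = -46335 - (13 + (-45)² - 104*(-45)) = -46335 - (13 + 2025 + 4680) = -46335 - 1*6718 = -46335 - 6718 = -53053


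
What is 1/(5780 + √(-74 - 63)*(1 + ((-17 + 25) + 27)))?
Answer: 1445/8396488 - 9*I*√137/8396488 ≈ 0.0001721 - 1.2546e-5*I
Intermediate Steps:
1/(5780 + √(-74 - 63)*(1 + ((-17 + 25) + 27))) = 1/(5780 + √(-137)*(1 + (8 + 27))) = 1/(5780 + (I*√137)*(1 + 35)) = 1/(5780 + (I*√137)*36) = 1/(5780 + 36*I*√137)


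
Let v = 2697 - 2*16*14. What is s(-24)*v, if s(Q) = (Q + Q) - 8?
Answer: -125944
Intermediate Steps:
s(Q) = -8 + 2*Q (s(Q) = 2*Q - 8 = -8 + 2*Q)
v = 2249 (v = 2697 - 32*14 = 2697 - 1*448 = 2697 - 448 = 2249)
s(-24)*v = (-8 + 2*(-24))*2249 = (-8 - 48)*2249 = -56*2249 = -125944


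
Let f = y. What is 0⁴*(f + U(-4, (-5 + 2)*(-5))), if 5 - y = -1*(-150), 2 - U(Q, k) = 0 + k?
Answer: 0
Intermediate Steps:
U(Q, k) = 2 - k (U(Q, k) = 2 - (0 + k) = 2 - k)
y = -145 (y = 5 - (-1)*(-150) = 5 - 1*150 = 5 - 150 = -145)
f = -145
0⁴*(f + U(-4, (-5 + 2)*(-5))) = 0⁴*(-145 + (2 - (-5 + 2)*(-5))) = 0*(-145 + (2 - (-3)*(-5))) = 0*(-145 + (2 - 1*15)) = 0*(-145 + (2 - 15)) = 0*(-145 - 13) = 0*(-158) = 0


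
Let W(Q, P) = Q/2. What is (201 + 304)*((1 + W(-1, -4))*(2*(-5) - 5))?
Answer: -7575/2 ≈ -3787.5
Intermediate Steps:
W(Q, P) = Q/2 (W(Q, P) = Q*(½) = Q/2)
(201 + 304)*((1 + W(-1, -4))*(2*(-5) - 5)) = (201 + 304)*((1 + (½)*(-1))*(2*(-5) - 5)) = 505*((1 - ½)*(-10 - 5)) = 505*((½)*(-15)) = 505*(-15/2) = -7575/2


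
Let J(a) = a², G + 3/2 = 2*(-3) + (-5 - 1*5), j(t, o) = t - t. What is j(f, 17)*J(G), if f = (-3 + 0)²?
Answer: 0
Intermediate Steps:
f = 9 (f = (-3)² = 9)
j(t, o) = 0
G = -35/2 (G = -3/2 + (2*(-3) + (-5 - 1*5)) = -3/2 + (-6 + (-5 - 5)) = -3/2 + (-6 - 10) = -3/2 - 16 = -35/2 ≈ -17.500)
j(f, 17)*J(G) = 0*(-35/2)² = 0*(1225/4) = 0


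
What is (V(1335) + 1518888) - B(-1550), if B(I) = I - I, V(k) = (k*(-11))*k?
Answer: -18085587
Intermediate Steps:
V(k) = -11*k**2 (V(k) = (-11*k)*k = -11*k**2)
B(I) = 0
(V(1335) + 1518888) - B(-1550) = (-11*1335**2 + 1518888) - 1*0 = (-11*1782225 + 1518888) + 0 = (-19604475 + 1518888) + 0 = -18085587 + 0 = -18085587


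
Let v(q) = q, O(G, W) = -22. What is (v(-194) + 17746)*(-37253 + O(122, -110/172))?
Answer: -654250800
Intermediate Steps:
(v(-194) + 17746)*(-37253 + O(122, -110/172)) = (-194 + 17746)*(-37253 - 22) = 17552*(-37275) = -654250800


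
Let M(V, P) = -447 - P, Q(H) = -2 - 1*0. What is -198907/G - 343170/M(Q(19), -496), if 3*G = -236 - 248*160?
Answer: -13668734391/1955884 ≈ -6988.5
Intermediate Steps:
Q(H) = -2 (Q(H) = -2 + 0 = -2)
G = -39916/3 (G = (-236 - 248*160)/3 = (-236 - 39680)/3 = (⅓)*(-39916) = -39916/3 ≈ -13305.)
-198907/G - 343170/M(Q(19), -496) = -198907/(-39916/3) - 343170/(-447 - 1*(-496)) = -198907*(-3/39916) - 343170/(-447 + 496) = 596721/39916 - 343170/49 = -13668734391/1955884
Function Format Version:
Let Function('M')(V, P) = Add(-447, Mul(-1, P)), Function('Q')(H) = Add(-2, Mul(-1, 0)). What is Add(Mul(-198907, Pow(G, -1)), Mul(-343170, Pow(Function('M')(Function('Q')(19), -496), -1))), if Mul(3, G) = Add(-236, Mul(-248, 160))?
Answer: Rational(-13668734391, 1955884) ≈ -6988.5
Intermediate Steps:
Function('Q')(H) = -2 (Function('Q')(H) = Add(-2, 0) = -2)
G = Rational(-39916, 3) (G = Mul(Rational(1, 3), Add(-236, Mul(-248, 160))) = Mul(Rational(1, 3), Add(-236, -39680)) = Mul(Rational(1, 3), -39916) = Rational(-39916, 3) ≈ -13305.)
Add(Mul(-198907, Pow(G, -1)), Mul(-343170, Pow(Function('M')(Function('Q')(19), -496), -1))) = Add(Mul(-198907, Pow(Rational(-39916, 3), -1)), Mul(-343170, Pow(Add(-447, Mul(-1, -496)), -1))) = Add(Mul(-198907, Rational(-3, 39916)), Mul(-343170, Pow(Add(-447, 496), -1))) = Add(Rational(596721, 39916), Mul(-343170, Pow(49, -1))) = Add(Rational(596721, 39916), Mul(-343170, Rational(1, 49))) = Add(Rational(596721, 39916), Rational(-343170, 49)) = Rational(-13668734391, 1955884)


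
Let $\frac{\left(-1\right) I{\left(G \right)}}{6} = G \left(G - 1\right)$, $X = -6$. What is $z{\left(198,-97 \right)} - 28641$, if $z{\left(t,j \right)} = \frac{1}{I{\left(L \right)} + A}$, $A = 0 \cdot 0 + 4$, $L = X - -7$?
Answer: $- \frac{114563}{4} \approx -28641.0$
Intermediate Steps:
$L = 1$ ($L = -6 - -7 = -6 + 7 = 1$)
$I{\left(G \right)} = - 6 G \left(-1 + G\right)$ ($I{\left(G \right)} = - 6 G \left(G - 1\right) = - 6 G \left(-1 + G\right)$)
$A = 4$ ($A = 0 + 4 = 4$)
$z{\left(t,j \right)} = \frac{1}{4}$ ($z{\left(t,j \right)} = \frac{1}{6 \cdot 1 \left(1 - 1\right) + 4} = \frac{1}{6 \cdot 1 \cdot 0 + 4} = \frac{1}{0 + 4} = \frac{1}{4}$)
$z{\left(198,-97 \right)} - 28641 = \frac{1}{4} - 28641 = - \frac{114563}{4}$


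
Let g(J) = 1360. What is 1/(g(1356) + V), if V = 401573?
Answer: 1/402933 ≈ 2.4818e-6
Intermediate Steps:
1/(g(1356) + V) = 1/(1360 + 401573) = 1/402933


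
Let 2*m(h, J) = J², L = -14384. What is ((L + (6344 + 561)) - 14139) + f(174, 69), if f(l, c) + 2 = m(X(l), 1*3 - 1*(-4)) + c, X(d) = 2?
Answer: -43053/2 ≈ -21527.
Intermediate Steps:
m(h, J) = J²/2
f(l, c) = 45/2 + c (f(l, c) = -2 + ((1*3 - 1*(-4))²/2 + c) = -2 + ((3 + 4)²/2 + c) = -2 + ((½)*7² + c) = -2 + ((½)*49 + c) = -2 + (49/2 + c) = 45/2 + c)
((L + (6344 + 561)) - 14139) + f(174, 69) = ((-14384 + (6344 + 561)) - 14139) + (45/2 + 69) = ((-14384 + 6905) - 14139) + 183/2 = (-7479 - 14139) + 183/2 = -21618 + 183/2 = -43053/2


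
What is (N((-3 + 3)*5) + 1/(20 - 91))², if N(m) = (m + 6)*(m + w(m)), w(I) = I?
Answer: 1/5041 ≈ 0.00019837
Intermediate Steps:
N(m) = 2*m*(6 + m) (N(m) = (m + 6)*(m + m) = (6 + m)*(2*m) = 2*m*(6 + m))
(N((-3 + 3)*5) + 1/(20 - 91))² = (2*((-3 + 3)*5)*(6 + (-3 + 3)*5) + 1/(20 - 91))² = (2*(0*5)*(6 + 0*5) + 1/(-71))² = (2*0*(6 + 0) - 1/71)² = (2*0*6 - 1/71)² = (0 - 1/71)² = (-1/71)² = 1/5041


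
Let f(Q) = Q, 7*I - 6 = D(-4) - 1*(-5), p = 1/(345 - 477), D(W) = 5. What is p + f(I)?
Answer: 2105/924 ≈ 2.2781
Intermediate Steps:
p = -1/132 (p = 1/(-132) = -1/132 ≈ -0.0075758)
I = 16/7 (I = 6/7 + (5 - 1*(-5))/7 = 6/7 + (5 + 5)/7 = 6/7 + (⅐)*10 = 6/7 + 10/7 = 16/7 ≈ 2.2857)
p + f(I) = -1/132 + 16/7 = 2105/924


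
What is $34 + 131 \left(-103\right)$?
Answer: $-13459$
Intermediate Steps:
$34 + 131 \left(-103\right) = 34 - 13493 = -13459$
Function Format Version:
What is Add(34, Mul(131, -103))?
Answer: -13459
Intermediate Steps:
Add(34, Mul(131, -103)) = Add(34, -13493) = -13459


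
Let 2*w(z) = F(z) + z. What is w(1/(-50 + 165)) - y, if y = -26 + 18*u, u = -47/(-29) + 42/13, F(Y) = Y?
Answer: -2658423/43355 ≈ -61.318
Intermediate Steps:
u = 1829/377 (u = -47*(-1/29) + 42*(1/13) = 47/29 + 42/13 = 1829/377 ≈ 4.8515)
y = 23120/377 (y = -26 + 18*(1829/377) = -26 + 32922/377 = 23120/377 ≈ 61.326)
w(z) = z (w(z) = (z + z)/2 = (2*z)/2 = z)
w(1/(-50 + 165)) - y = 1/(-50 + 165) - 1*23120/377 = 1/115 - 23120/377 = -2658423/43355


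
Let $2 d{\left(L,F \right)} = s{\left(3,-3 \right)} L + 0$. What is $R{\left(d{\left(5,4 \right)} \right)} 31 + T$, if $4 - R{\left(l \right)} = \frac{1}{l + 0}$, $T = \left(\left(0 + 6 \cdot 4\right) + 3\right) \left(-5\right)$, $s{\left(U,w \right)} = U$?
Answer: $- \frac{227}{15} \approx -15.133$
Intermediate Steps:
$T = -135$ ($T = \left(\left(0 + 24\right) + 3\right) \left(-5\right) = \left(24 + 3\right) \left(-5\right) = 27 \left(-5\right) = -135$)
$d{\left(L,F \right)} = \frac{3 L}{2}$ ($d{\left(L,F \right)} = \frac{3 L + 0}{2} = \frac{3 L}{2}$)
$R{\left(l \right)} = 4 - \frac{1}{l}$ ($R{\left(l \right)} = 4 - \frac{1}{l + 0} = 4 - \frac{1}{l}$)
$R{\left(d{\left(5,4 \right)} \right)} 31 + T = \left(4 - \frac{1}{\frac{3}{2} \cdot 5}\right) 31 - 135 = \left(4 - \frac{1}{\frac{15}{2}}\right) 31 - 135 = \left(4 - \frac{2}{15}\right) 31 - 135 = \frac{58}{15} \cdot 31 - 135 = \frac{1798}{15} - 135 = - \frac{227}{15}$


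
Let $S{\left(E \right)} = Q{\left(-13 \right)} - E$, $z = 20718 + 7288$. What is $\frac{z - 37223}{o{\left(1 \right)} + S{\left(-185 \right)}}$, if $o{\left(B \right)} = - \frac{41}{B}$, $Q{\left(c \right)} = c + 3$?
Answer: $- \frac{9217}{134} \approx -68.784$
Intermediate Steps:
$Q{\left(c \right)} = 3 + c$
$z = 28006$
$S{\left(E \right)} = -10 - E$ ($S{\left(E \right)} = \left(3 - 13\right) - E = -10 - E$)
$\frac{z - 37223}{o{\left(1 \right)} + S{\left(-185 \right)}} = \frac{28006 - 37223}{- \frac{41}{1} - -175} = - \frac{9217}{\left(-41\right) 1 + \left(-10 + 185\right)} = - \frac{9217}{-41 + 175} = - \frac{9217}{134}$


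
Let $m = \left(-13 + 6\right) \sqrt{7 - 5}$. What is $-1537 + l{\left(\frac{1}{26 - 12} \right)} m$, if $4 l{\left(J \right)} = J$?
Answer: $-1537 - \frac{\sqrt{2}}{8} \approx -1537.2$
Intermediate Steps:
$l{\left(J \right)} = \frac{J}{4}$
$m = - 7 \sqrt{2} \approx -9.8995$
$-1537 + l{\left(\frac{1}{26 - 12} \right)} m = -1537 + \frac{1}{4 \left(26 - 12\right)} \left(- 7 \sqrt{2}\right) = -1537 + \frac{1}{4 \cdot 14} \left(- 7 \sqrt{2}\right) = -1537 + \frac{1}{4} \cdot \frac{1}{14} \left(- 7 \sqrt{2}\right) = -1537 + \frac{\left(-7\right) \sqrt{2}}{56} = -1537 - \frac{\sqrt{2}}{8}$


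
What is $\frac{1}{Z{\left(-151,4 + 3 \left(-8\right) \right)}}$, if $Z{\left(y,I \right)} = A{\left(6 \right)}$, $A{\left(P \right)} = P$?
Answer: $\frac{1}{6} \approx 0.16667$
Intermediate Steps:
$Z{\left(y,I \right)} = 6$
$\frac{1}{Z{\left(-151,4 + 3 \left(-8\right) \right)}} = \frac{1}{6}$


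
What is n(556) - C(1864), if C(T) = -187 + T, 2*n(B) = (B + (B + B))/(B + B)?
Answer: -6705/4 ≈ -1676.3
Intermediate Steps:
n(B) = 3/4 (n(B) = ((B + (B + B))/(B + B))/2 = ((B + 2*B)/((2*B)))/2 = ((3*B)*(1/(2*B)))/2 = (1/2)*(3/2) = 3/4)
n(556) - C(1864) = 3/4 - (-187 + 1864) = 3/4 - 1*1677 = 3/4 - 1677 = -6705/4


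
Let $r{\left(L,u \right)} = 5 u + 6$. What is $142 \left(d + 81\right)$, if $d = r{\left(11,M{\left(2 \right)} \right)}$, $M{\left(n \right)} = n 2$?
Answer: $15194$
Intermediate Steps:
$M{\left(n \right)} = 2 n$
$r{\left(L,u \right)} = 6 + 5 u$
$d = 26$ ($d = 6 + 5 \cdot 2 \cdot 2 = 6 + 5 \cdot 4 = 6 + 20 = 26$)
$142 \left(d + 81\right) = 142 \left(26 + 81\right) = 142 \cdot 107 = 15194$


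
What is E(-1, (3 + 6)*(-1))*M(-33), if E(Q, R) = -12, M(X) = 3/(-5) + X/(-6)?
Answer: -294/5 ≈ -58.800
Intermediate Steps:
M(X) = -⅗ - X/6 (M(X) = 3*(-⅕) + X*(-⅙) = -⅗ - X/6)
E(-1, (3 + 6)*(-1))*M(-33) = -12*(-⅗ - ⅙*(-33)) = -12*(-⅗ + 11/2) = -12*49/10 = -294/5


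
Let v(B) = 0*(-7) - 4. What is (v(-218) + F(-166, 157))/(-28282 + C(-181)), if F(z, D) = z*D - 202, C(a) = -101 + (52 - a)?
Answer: 13134/14075 ≈ 0.93314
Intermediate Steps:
C(a) = -49 - a
F(z, D) = -202 + D*z (F(z, D) = D*z - 202 = -202 + D*z)
v(B) = -4 (v(B) = 0 - 4 = -4)
(v(-218) + F(-166, 157))/(-28282 + C(-181)) = (-4 + (-202 + 157*(-166)))/(-28282 + (-49 - 1*(-181))) = (-4 + (-202 - 26062))/(-28282 + (-49 + 181)) = (-4 - 26264)/(-28282 + 132) = -26268/(-28150) = -26268*(-1/28150) = 13134/14075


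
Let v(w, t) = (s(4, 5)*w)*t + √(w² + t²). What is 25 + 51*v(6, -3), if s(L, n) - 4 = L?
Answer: -7319 + 153*√5 ≈ -6976.9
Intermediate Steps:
s(L, n) = 4 + L
v(w, t) = √(t² + w²) + 8*t*w (v(w, t) = ((4 + 4)*w)*t + √(w² + t²) = (8*w)*t + √(t² + w²) = 8*t*w + √(t² + w²) = √(t² + w²) + 8*t*w)
25 + 51*v(6, -3) = 25 + 51*(√((-3)² + 6²) + 8*(-3)*6) = 25 + 51*(√(9 + 36) - 144) = 25 + 51*(√45 - 144) = 25 + 51*(3*√5 - 144) = 25 + 51*(-144 + 3*√5) = 25 + (-7344 + 153*√5) = -7319 + 153*√5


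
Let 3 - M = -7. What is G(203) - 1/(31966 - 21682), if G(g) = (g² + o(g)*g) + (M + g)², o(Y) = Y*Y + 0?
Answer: 86920419419/10284 ≈ 8.4520e+6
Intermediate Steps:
M = 10 (M = 3 - 1*(-7) = 3 + 7 = 10)
o(Y) = Y² (o(Y) = Y² + 0 = Y²)
G(g) = g² + g³ + (10 + g)² (G(g) = (g² + g²*g) + (10 + g)² = (g² + g³) + (10 + g)² = g² + g³ + (10 + g)²)
G(203) - 1/(31966 - 21682) = (203² + 203³ + (10 + 203)²) - 1/(31966 - 21682) = (41209 + 8365427 + 213²) - 1/10284 = (41209 + 8365427 + 45369) - 1*1/10284 = 8452005 - 1/10284 = 86920419419/10284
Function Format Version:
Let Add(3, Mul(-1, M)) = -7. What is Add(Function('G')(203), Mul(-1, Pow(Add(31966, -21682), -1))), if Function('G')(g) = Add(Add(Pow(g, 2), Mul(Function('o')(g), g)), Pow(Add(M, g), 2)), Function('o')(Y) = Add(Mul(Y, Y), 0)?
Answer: Rational(86920419419, 10284) ≈ 8.4520e+6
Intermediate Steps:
M = 10 (M = Add(3, Mul(-1, -7)) = Add(3, 7) = 10)
Function('o')(Y) = Pow(Y, 2) (Function('o')(Y) = Add(Pow(Y, 2), 0) = Pow(Y, 2))
Function('G')(g) = Add(Pow(g, 2), Pow(g, 3), Pow(Add(10, g), 2)) (Function('G')(g) = Add(Add(Pow(g, 2), Mul(Pow(g, 2), g)), Pow(Add(10, g), 2)) = Add(Add(Pow(g, 2), Pow(g, 3)), Pow(Add(10, g), 2)) = Add(Pow(g, 2), Pow(g, 3), Pow(Add(10, g), 2)))
Add(Function('G')(203), Mul(-1, Pow(Add(31966, -21682), -1))) = Add(Add(Pow(203, 2), Pow(203, 3), Pow(Add(10, 203), 2)), Mul(-1, Pow(Add(31966, -21682), -1))) = Add(Add(41209, 8365427, Pow(213, 2)), Mul(-1, Pow(10284, -1))) = Add(Add(41209, 8365427, 45369), Mul(-1, Rational(1, 10284))) = Add(8452005, Rational(-1, 10284)) = Rational(86920419419, 10284)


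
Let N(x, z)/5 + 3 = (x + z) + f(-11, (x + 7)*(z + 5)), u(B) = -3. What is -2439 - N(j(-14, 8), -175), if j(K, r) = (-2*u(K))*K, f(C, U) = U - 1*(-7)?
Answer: -66614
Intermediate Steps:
f(C, U) = 7 + U (f(C, U) = U + 7 = 7 + U)
j(K, r) = 6*K (j(K, r) = (-2*(-3))*K = 6*K)
N(x, z) = 20 + 5*x + 5*z + 5*(5 + z)*(7 + x) (N(x, z) = -15 + 5*((x + z) + (7 + (x + 7)*(z + 5))) = -15 + 5*((x + z) + (7 + (7 + x)*(5 + z))) = -15 + 5*((x + z) + (7 + (5 + z)*(7 + x))) = -15 + 5*(7 + x + z + (5 + z)*(7 + x)) = -15 + (35 + 5*x + 5*z + 5*(5 + z)*(7 + x)) = 20 + 5*x + 5*z + 5*(5 + z)*(7 + x))
-2439 - N(j(-14, 8), -175) = -2439 - (195 + 30*(6*(-14)) + 40*(-175) + 5*(6*(-14))*(-175)) = -2439 - (195 + 30*(-84) - 7000 + 5*(-84)*(-175)) = -2439 - (195 - 2520 - 7000 + 73500) = -2439 - 1*64175 = -2439 - 64175 = -66614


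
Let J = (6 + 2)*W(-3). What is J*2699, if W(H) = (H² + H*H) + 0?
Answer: 388656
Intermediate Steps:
W(H) = 2*H² (W(H) = (H² + H²) + 0 = 2*H² + 0 = 2*H²)
J = 144 (J = (6 + 2)*(2*(-3)²) = 8*(2*9) = 8*18 = 144)
J*2699 = 144*2699 = 388656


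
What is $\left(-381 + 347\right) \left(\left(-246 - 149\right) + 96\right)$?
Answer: $10166$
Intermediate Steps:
$\left(-381 + 347\right) \left(\left(-246 - 149\right) + 96\right) = - 34 \left(\left(-246 - 149\right) + 96\right) = - 34 \left(-395 + 96\right) = \left(-34\right) \left(-299\right) = 10166$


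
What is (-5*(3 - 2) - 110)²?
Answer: 13225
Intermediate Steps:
(-5*(3 - 2) - 110)² = (-5*1 - 110)² = (-5 - 110)² = (-115)² = 13225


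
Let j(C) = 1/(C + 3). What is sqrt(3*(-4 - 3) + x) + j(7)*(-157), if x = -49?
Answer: -157/10 + I*sqrt(70) ≈ -15.7 + 8.3666*I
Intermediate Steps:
j(C) = 1/(3 + C)
sqrt(3*(-4 - 3) + x) + j(7)*(-157) = sqrt(3*(-4 - 3) - 49) - 157/(3 + 7) = sqrt(3*(-7) - 49) - 157/10 = sqrt(-21 - 49) + (1/10)*(-157) = sqrt(-70) - 157/10 = I*sqrt(70) - 157/10 = -157/10 + I*sqrt(70)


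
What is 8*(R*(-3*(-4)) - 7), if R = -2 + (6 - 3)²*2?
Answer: 1480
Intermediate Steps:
R = 16 (R = -2 + 3²*2 = -2 + 9*2 = -2 + 18 = 16)
8*(R*(-3*(-4)) - 7) = 8*(16*(-3*(-4)) - 7) = 8*(16*12 - 7) = 8*(192 - 7) = 8*185 = 1480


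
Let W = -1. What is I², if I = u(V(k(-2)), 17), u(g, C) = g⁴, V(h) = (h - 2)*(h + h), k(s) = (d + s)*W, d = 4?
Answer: 4294967296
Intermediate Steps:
k(s) = -4 - s (k(s) = (4 + s)*(-1) = -4 - s)
V(h) = 2*h*(-2 + h) (V(h) = (-2 + h)*(2*h) = 2*h*(-2 + h))
I = 65536 (I = (2*(-4 - 1*(-2))*(-2 + (-4 - 1*(-2))))⁴ = (2*(-4 + 2)*(-2 + (-4 + 2)))⁴ = (2*(-2)*(-2 - 2))⁴ = (2*(-2)*(-4))⁴ = 16⁴ = 65536)
I² = 65536² = 4294967296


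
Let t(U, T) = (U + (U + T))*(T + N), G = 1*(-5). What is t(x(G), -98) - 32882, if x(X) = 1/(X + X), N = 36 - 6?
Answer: -131022/5 ≈ -26204.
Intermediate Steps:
N = 30
G = -5
x(X) = 1/(2*X)
t(U, T) = (30 + T)*(T + 2*U) (t(U, T) = (U + (U + T))*(T + 30) = (U + (T + U))*(30 + T) = (T + 2*U)*(30 + T) = (30 + T)*(T + 2*U))
t(x(G), -98) - 32882 = ((-98)² + 30*(-98) + 60*((½)/(-5)) + 2*(-98)*((½)/(-5))) - 32882 = (9604 - 2940 + 60*((½)*(-⅕)) + 2*(-98)*((½)*(-⅕))) - 32882 = (9604 - 2940 + 60*(-⅒) + 2*(-98)*(-⅒)) - 32882 = (9604 - 2940 - 6 + 98/5) - 32882 = 33388/5 - 32882 = -131022/5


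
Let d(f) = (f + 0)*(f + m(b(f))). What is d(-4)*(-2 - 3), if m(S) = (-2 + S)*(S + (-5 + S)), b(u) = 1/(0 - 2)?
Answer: 220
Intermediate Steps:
b(u) = -½ (b(u) = 1/(-2) = -½)
m(S) = (-5 + 2*S)*(-2 + S) (m(S) = (-2 + S)*(-5 + 2*S) = (-5 + 2*S)*(-2 + S))
d(f) = f*(15 + f) (d(f) = (f + 0)*(f + (10 - 9*(-½) + 2*(-½)²)) = f*(f + (10 + 9/2 + 2*(¼))) = f*(f + (10 + 9/2 + ½)) = f*(f + 15) = f*(15 + f))
d(-4)*(-2 - 3) = (-4*(15 - 4))*(-2 - 3) = -4*11*(-5) = -44*(-5) = 220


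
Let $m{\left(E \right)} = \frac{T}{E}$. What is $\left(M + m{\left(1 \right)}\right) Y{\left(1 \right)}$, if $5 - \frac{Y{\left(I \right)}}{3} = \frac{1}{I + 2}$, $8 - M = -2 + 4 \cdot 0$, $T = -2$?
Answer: $112$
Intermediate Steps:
$M = 10$ ($M = 8 - \left(-2 + 4 \cdot 0\right) = 8 - \left(-2 + 0\right) = 8 - -2 = 8 + 2 = 10$)
$Y{\left(I \right)} = 15 - \frac{3}{2 + I}$ ($Y{\left(I \right)} = 15 - \frac{3}{I + 2} = 15 - \frac{3}{2 + I}$)
$m{\left(E \right)} = - \frac{2}{E}$
$\left(M + m{\left(1 \right)}\right) Y{\left(1 \right)} = \left(10 - \frac{2}{1}\right) \frac{3 \left(9 + 5 \cdot 1\right)}{2 + 1} = \left(10 - 2\right) \frac{3 \left(9 + 5\right)}{3} = \left(10 - 2\right) 3 \cdot \frac{1}{3} \cdot 14 = 8 \cdot 14 = 112$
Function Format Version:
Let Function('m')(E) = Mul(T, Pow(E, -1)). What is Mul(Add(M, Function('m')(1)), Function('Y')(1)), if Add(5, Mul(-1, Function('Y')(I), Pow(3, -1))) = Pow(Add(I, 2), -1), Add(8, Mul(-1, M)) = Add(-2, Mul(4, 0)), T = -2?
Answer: 112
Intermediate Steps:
M = 10 (M = Add(8, Mul(-1, Add(-2, Mul(4, 0)))) = Add(8, Mul(-1, Add(-2, 0))) = Add(8, Mul(-1, -2)) = Add(8, 2) = 10)
Function('Y')(I) = Add(15, Mul(-3, Pow(Add(2, I), -1))) (Function('Y')(I) = Add(15, Mul(-3, Pow(Add(I, 2), -1))) = Add(15, Mul(-3, Pow(Add(2, I), -1))))
Function('m')(E) = Mul(-2, Pow(E, -1))
Mul(Add(M, Function('m')(1)), Function('Y')(1)) = Mul(Add(10, Mul(-2, Pow(1, -1))), Mul(3, Pow(Add(2, 1), -1), Add(9, Mul(5, 1)))) = Mul(Add(10, Mul(-2, 1)), Mul(3, Pow(3, -1), Add(9, 5))) = Mul(Add(10, -2), Mul(3, Rational(1, 3), 14)) = Mul(8, 14) = 112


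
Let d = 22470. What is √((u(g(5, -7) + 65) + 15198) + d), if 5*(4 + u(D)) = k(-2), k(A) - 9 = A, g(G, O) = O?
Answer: √941635/5 ≈ 194.08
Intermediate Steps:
k(A) = 9 + A
u(D) = -13/5 (u(D) = -4 + (9 - 2)/5 = -4 + (⅕)*7 = -4 + 7/5 = -13/5)
√((u(g(5, -7) + 65) + 15198) + d) = √((-13/5 + 15198) + 22470) = √(75977/5 + 22470) = √(188327/5) = √941635/5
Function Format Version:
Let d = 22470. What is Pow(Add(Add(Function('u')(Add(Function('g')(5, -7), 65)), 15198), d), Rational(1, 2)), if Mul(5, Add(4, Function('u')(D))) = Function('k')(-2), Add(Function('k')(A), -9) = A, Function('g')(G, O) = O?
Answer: Mul(Rational(1, 5), Pow(941635, Rational(1, 2))) ≈ 194.08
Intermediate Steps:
Function('k')(A) = Add(9, A)
Function('u')(D) = Rational(-13, 5) (Function('u')(D) = Add(-4, Mul(Rational(1, 5), Add(9, -2))) = Add(-4, Mul(Rational(1, 5), 7)) = Add(-4, Rational(7, 5)) = Rational(-13, 5))
Pow(Add(Add(Function('u')(Add(Function('g')(5, -7), 65)), 15198), d), Rational(1, 2)) = Pow(Add(Add(Rational(-13, 5), 15198), 22470), Rational(1, 2)) = Pow(Add(Rational(75977, 5), 22470), Rational(1, 2)) = Pow(Rational(188327, 5), Rational(1, 2)) = Mul(Rational(1, 5), Pow(941635, Rational(1, 2)))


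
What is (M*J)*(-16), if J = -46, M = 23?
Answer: 16928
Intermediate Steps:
(M*J)*(-16) = (23*(-46))*(-16) = -1058*(-16) = 16928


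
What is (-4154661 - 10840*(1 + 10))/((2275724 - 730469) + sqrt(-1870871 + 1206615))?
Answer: -6604266889755/2387813679281 + 34191208*I*sqrt(10379)/2387813679281 ≈ -2.7658 + 0.0014588*I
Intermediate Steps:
(-4154661 - 10840*(1 + 10))/((2275724 - 730469) + sqrt(-1870871 + 1206615)) = (-4154661 - 10840*11)/(1545255 + sqrt(-664256)) = (-4154661 - 119240)/(1545255 + 8*I*sqrt(10379)) = -4273901/(1545255 + 8*I*sqrt(10379))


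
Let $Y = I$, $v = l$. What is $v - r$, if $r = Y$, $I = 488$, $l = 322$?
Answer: $-166$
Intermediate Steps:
$v = 322$
$Y = 488$
$r = 488$
$v - r = 322 - 488 = -166$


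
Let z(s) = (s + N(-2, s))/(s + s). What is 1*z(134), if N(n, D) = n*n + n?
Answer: 34/67 ≈ 0.50746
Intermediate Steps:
N(n, D) = n + n² (N(n, D) = n² + n = n + n²)
z(s) = (2 + s)/(2*s) (z(s) = (s - 2*(1 - 2))/(s + s) = (s - 2*(-1))/((2*s)) = (s + 2)*(1/(2*s)) = (2 + s)*(1/(2*s)) = (2 + s)/(2*s))
1*z(134) = 1*((½)*(2 + 134)/134) = 1*((½)*(1/134)*136) = 1*(34/67) = 34/67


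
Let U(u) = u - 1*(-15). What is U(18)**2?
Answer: 1089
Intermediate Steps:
U(u) = 15 + u (U(u) = u + 15 = 15 + u)
U(18)**2 = (15 + 18)**2 = 33**2 = 1089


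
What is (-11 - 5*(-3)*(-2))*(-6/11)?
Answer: 246/11 ≈ 22.364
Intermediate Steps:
(-11 - 5*(-3)*(-2))*(-6/11) = (-11 + 15*(-2))*(-6*1/11) = (-11 - 30)*(-6/11) = -41*(-6/11) = 246/11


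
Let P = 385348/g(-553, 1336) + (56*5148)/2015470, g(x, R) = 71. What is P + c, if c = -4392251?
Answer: -313873640464431/71549185 ≈ -4.3868e+6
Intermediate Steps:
P = 388338901004/71549185 (P = 385348/71 + (56*5148)/2015470 = 385348*(1/71) + 288288*(1/2015470) = 385348/71 + 144144/1007735 = 388338901004/71549185 ≈ 5427.6)
P + c = 388338901004/71549185 - 4392251 = -313873640464431/71549185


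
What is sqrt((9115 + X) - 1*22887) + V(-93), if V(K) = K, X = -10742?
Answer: -93 + I*sqrt(24514) ≈ -93.0 + 156.57*I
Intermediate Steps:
sqrt((9115 + X) - 1*22887) + V(-93) = sqrt((9115 - 10742) - 1*22887) - 93 = sqrt(-1627 - 22887) - 93 = sqrt(-24514) - 93 = I*sqrt(24514) - 93 = -93 + I*sqrt(24514)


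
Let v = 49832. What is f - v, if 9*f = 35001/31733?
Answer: -1581314967/31733 ≈ -49832.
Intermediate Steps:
f = 3889/31733 (f = (35001/31733)/9 = (35001*(1/31733))/9 = (⅑)*(35001/31733) = 3889/31733 ≈ 0.12255)
f - v = 3889/31733 - 1*49832 = 3889/31733 - 49832 = -1581314967/31733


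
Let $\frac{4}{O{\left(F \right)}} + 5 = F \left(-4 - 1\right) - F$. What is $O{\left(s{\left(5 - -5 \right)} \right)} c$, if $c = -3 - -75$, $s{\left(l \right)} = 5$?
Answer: $- \frac{288}{35} \approx -8.2286$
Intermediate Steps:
$O{\left(F \right)} = \frac{4}{-5 - 6 F}$ ($O{\left(F \right)} = \frac{4}{-5 + \left(F \left(-4 - 1\right) - F\right)} = \frac{4}{-5 + \left(F \left(-5\right) - F\right)} = \frac{4}{-5 - 6 F}$)
$c = 72$ ($c = -3 + 75 = 72$)
$O{\left(s{\left(5 - -5 \right)} \right)} c = - \frac{4}{5 + 6 \cdot 5} \cdot 72 = - \frac{4}{5 + 30} \cdot 72 = - \frac{4}{35} \cdot 72 = \left(-4\right) \frac{1}{35} \cdot 72 = \left(- \frac{4}{35}\right) 72 = - \frac{288}{35}$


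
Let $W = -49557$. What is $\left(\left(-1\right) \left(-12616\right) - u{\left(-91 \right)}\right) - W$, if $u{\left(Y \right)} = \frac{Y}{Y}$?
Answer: $62172$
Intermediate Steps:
$u{\left(Y \right)} = 1$
$\left(\left(-1\right) \left(-12616\right) - u{\left(-91 \right)}\right) - W = \left(\left(-1\right) \left(-12616\right) - 1\right) - -49557 = \left(12616 - 1\right) + 49557 = 12615 + 49557 = 62172$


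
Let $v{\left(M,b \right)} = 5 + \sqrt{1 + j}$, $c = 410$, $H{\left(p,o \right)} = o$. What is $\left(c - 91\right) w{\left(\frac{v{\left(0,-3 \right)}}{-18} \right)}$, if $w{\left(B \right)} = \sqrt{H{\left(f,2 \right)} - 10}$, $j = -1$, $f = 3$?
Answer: $638 i \sqrt{2} \approx 902.27 i$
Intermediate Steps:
$v{\left(M,b \right)} = 5$ ($v{\left(M,b \right)} = 5 + \sqrt{1 - 1} = 5 + \sqrt{0} = 5 + 0 = 5$)
$w{\left(B \right)} = 2 i \sqrt{2}$ ($w{\left(B \right)} = \sqrt{2 - 10} = \sqrt{-8} = 2 i \sqrt{2}$)
$\left(c - 91\right) w{\left(\frac{v{\left(0,-3 \right)}}{-18} \right)} = \left(410 - 91\right) 2 i \sqrt{2} = 319 \cdot 2 i \sqrt{2} = 638 i \sqrt{2}$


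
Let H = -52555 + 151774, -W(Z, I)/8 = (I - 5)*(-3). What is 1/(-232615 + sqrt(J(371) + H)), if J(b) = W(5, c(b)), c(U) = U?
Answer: -232615/54109630222 - sqrt(108003)/54109630222 ≈ -4.3050e-6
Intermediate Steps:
W(Z, I) = -120 + 24*I (W(Z, I) = -8*(I - 5)*(-3) = -8*(-5 + I)*(-3) = -8*(15 - 3*I) = -120 + 24*I)
J(b) = -120 + 24*b
H = 99219
1/(-232615 + sqrt(J(371) + H)) = 1/(-232615 + sqrt((-120 + 24*371) + 99219)) = 1/(-232615 + sqrt((-120 + 8904) + 99219)) = 1/(-232615 + sqrt(8784 + 99219)) = 1/(-232615 + sqrt(108003))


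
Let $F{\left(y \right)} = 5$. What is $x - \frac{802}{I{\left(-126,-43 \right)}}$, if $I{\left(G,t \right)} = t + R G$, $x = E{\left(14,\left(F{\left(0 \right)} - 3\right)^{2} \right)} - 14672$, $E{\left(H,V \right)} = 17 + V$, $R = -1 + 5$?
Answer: $- \frac{8013295}{547} \approx -14650.0$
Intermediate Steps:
$R = 4$
$x = -14651$ ($x = \left(17 + \left(5 - 3\right)^{2}\right) - 14672 = \left(17 + 2^{2}\right) - 14672 = \left(17 + 4\right) - 14672 = 21 - 14672 = -14651$)
$I{\left(G,t \right)} = t + 4 G$
$x - \frac{802}{I{\left(-126,-43 \right)}} = -14651 - \frac{802}{-43 + 4 \left(-126\right)} = -14651 - \frac{802}{-43 - 504} = -14651 - \frac{802}{-547} = -14651 - 802 \left(- \frac{1}{547}\right) = -14651 - - \frac{802}{547} = -14651 + \frac{802}{547} = - \frac{8013295}{547}$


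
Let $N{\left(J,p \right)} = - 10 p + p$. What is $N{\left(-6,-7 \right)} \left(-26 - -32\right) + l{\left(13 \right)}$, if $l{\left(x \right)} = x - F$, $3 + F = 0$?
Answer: $394$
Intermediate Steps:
$F = -3$ ($F = -3 + 0 = -3$)
$l{\left(x \right)} = 3 + x$ ($l{\left(x \right)} = x - -3 = x + 3 = 3 + x$)
$N{\left(J,p \right)} = - 9 p$
$N{\left(-6,-7 \right)} \left(-26 - -32\right) + l{\left(13 \right)} = \left(-9\right) \left(-7\right) \left(-26 - -32\right) + \left(3 + 13\right) = 63 \left(-26 + 32\right) + 16 = 63 \cdot 6 + 16 = 378 + 16 = 394$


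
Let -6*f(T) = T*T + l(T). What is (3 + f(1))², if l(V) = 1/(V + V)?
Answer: 121/16 ≈ 7.5625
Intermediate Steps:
l(V) = 1/(2*V)
f(T) = -T²/6 - 1/(12*T) (f(T) = -(T*T + 1/(2*T))/6 = -(T² + 1/(2*T))/6 = -T²/6 - 1/(12*T))
(3 + f(1))² = (3 + (1/12)*(-1 - 2*1³)/1)² = (3 + (1/12)*1*(-1 - 2*1))² = (3 + (1/12)*1*(-1 - 2))² = (3 + (1/12)*1*(-3))² = (3 - ¼)² = (11/4)² = 121/16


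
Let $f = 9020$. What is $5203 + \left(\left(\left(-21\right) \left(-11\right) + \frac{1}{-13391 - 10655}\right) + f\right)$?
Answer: $\frac{347560883}{24046} \approx 14454.0$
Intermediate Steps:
$5203 + \left(\left(\left(-21\right) \left(-11\right) + \frac{1}{-13391 - 10655}\right) + f\right) = 5203 + \left(\left(\left(-21\right) \left(-11\right) + \frac{1}{-13391 - 10655}\right) + 9020\right) = 5203 + \left(\left(231 + \frac{1}{-24046}\right) + 9020\right) = 5203 + \left(\left(231 - \frac{1}{24046}\right) + 9020\right) = 5203 + \left(\frac{5554625}{24046} + 9020\right) = 5203 + \frac{222449545}{24046} = \frac{347560883}{24046}$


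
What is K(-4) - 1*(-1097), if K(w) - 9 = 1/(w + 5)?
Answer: 1107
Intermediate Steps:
K(w) = 9 + 1/(5 + w) (K(w) = 9 + 1/(w + 5) = 9 + 1/(5 + w))
K(-4) - 1*(-1097) = (46 + 9*(-4))/(5 - 4) - 1*(-1097) = (46 - 36)/1 + 1097 = 1*10 + 1097 = 10 + 1097 = 1107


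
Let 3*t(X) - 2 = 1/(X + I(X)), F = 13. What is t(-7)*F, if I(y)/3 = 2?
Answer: 13/3 ≈ 4.3333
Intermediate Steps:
I(y) = 6 (I(y) = 3*2 = 6)
t(X) = ⅔ + 1/(3*(6 + X)) (t(X) = ⅔ + 1/(3*(X + 6)) = ⅔ + 1/(3*(6 + X)))
t(-7)*F = ((13 + 2*(-7))/(3*(6 - 7)))*13 = ((⅓)*(13 - 14)/(-1))*13 = ((⅓)*(-1)*(-1))*13 = (⅓)*13 = 13/3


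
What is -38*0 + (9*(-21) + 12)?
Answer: -177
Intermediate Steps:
-38*0 + (9*(-21) + 12) = 0 + (-189 + 12) = 0 - 177 = -177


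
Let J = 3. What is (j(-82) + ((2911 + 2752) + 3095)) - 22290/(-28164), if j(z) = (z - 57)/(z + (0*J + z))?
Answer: 3371655127/384908 ≈ 8759.6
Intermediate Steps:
j(z) = (-57 + z)/(2*z) (j(z) = (z - 57)/(z + (0*3 + z)) = (-57 + z)/(z + (0 + z)) = (-57 + z)/(z + z) = (-57 + z)/((2*z)) = (-57 + z)*(1/(2*z)) = (-57 + z)/(2*z))
(j(-82) + ((2911 + 2752) + 3095)) - 22290/(-28164) = ((1/2)*(-57 - 82)/(-82) + ((2911 + 2752) + 3095)) - 22290/(-28164) = ((1/2)*(-1/82)*(-139) + (5663 + 3095)) - 22290*(-1/28164) = (139/164 + 8758) + 3715/4694 = 1436451/164 + 3715/4694 = 3371655127/384908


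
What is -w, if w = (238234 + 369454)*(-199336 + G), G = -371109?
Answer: 346652581160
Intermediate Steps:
w = -346652581160 (w = (238234 + 369454)*(-199336 - 371109) = 607688*(-570445) = -346652581160)
-w = -1*(-346652581160) = 346652581160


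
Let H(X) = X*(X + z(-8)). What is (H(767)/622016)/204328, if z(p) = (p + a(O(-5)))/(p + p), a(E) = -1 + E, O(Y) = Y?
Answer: 4711681/1016762281984 ≈ 4.6340e-6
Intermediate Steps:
z(p) = (-6 + p)/(2*p) (z(p) = (p + (-1 - 5))/(p + p) = (p - 6)/((2*p)) = (-6 + p)*(1/(2*p)) = (-6 + p)/(2*p))
H(X) = X*(7/8 + X) (H(X) = X*(X + (½)*(-6 - 8)/(-8)) = X*(X + (½)*(-⅛)*(-14)) = X*(X + 7/8) = X*(7/8 + X))
(H(767)/622016)/204328 = (((⅛)*767*(7 + 8*767))/622016)/204328 = (((⅛)*767*(7 + 6136))*(1/622016))*(1/204328) = (((⅛)*767*6143)*(1/622016))*(1/204328) = ((4711681/8)*(1/622016))*(1/204328) = (4711681/4976128)*(1/204328) = 4711681/1016762281984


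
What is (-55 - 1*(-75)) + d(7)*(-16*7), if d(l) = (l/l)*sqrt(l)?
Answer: 20 - 112*sqrt(7) ≈ -276.32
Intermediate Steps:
d(l) = sqrt(l) (d(l) = 1*sqrt(l) = sqrt(l))
(-55 - 1*(-75)) + d(7)*(-16*7) = (-55 - 1*(-75)) + sqrt(7)*(-16*7) = (-55 + 75) + sqrt(7)*(-112) = 20 - 112*sqrt(7)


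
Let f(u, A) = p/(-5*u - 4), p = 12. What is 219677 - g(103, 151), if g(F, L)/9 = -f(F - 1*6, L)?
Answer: 35807315/163 ≈ 2.1968e+5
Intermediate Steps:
f(u, A) = 12/(-4 - 5*u) (f(u, A) = 12/(-5*u - 4) = 12/(-4 - 5*u))
g(F, L) = 108/(-26 + 5*F) (g(F, L) = 9*(-(-12)/(4 + 5*(F - 1*6))) = 9*(-(-12)/(4 + 5*(F - 6))) = 9*(-(-12)/(4 + 5*(-6 + F))) = 9*(-(-12)/(4 + (-30 + 5*F))) = 9*(-(-12)/(-26 + 5*F)) = 9*(12/(-26 + 5*F)) = 108/(-26 + 5*F))
219677 - g(103, 151) = 219677 - 108/(-26 + 5*103) = 219677 - 108/(-26 + 515) = 219677 - 108/489 = 219677 - 1*36/163 = 219677 - 36/163 = 35807315/163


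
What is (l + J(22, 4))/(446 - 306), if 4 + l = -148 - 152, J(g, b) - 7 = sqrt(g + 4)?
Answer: -297/140 + sqrt(26)/140 ≈ -2.0850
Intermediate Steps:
J(g, b) = 7 + sqrt(4 + g) (J(g, b) = 7 + sqrt(g + 4) = 7 + sqrt(4 + g))
l = -304 (l = -4 + (-148 - 152) = -4 - 300 = -304)
(l + J(22, 4))/(446 - 306) = (-304 + (7 + sqrt(4 + 22)))/(446 - 306) = (-304 + (7 + sqrt(26)))/140 = (-297 + sqrt(26))*(1/140) = -297/140 + sqrt(26)/140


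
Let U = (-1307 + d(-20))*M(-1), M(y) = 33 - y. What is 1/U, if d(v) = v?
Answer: -1/45118 ≈ -2.2164e-5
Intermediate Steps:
U = -45118 (U = (-1307 - 20)*(33 - 1*(-1)) = -1327*(33 + 1) = -1327*34 = -45118)
1/U = 1/(-45118) = -1/45118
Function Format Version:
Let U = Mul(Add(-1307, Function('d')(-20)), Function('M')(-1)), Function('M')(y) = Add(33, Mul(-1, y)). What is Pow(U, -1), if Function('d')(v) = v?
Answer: Rational(-1, 45118) ≈ -2.2164e-5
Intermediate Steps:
U = -45118 (U = Mul(Add(-1307, -20), Add(33, Mul(-1, -1))) = Mul(-1327, Add(33, 1)) = Mul(-1327, 34) = -45118)
Pow(U, -1) = Pow(-45118, -1) = Rational(-1, 45118)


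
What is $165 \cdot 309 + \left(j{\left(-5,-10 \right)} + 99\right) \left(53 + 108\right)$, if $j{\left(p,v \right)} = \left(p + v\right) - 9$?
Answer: $63060$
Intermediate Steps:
$j{\left(p,v \right)} = -9 + p + v$
$165 \cdot 309 + \left(j{\left(-5,-10 \right)} + 99\right) \left(53 + 108\right) = 165 \cdot 309 + \left(\left(-9 - 5 - 10\right) + 99\right) \left(53 + 108\right) = 50985 + \left(-24 + 99\right) 161 = 50985 + 75 \cdot 161 = 50985 + 12075 = 63060$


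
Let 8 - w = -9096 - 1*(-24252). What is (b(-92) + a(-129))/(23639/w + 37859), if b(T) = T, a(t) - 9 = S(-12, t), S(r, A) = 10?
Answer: -157972/81923499 ≈ -0.0019283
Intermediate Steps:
a(t) = 19 (a(t) = 9 + 10 = 19)
w = -15148 (w = 8 - (-9096 - 1*(-24252)) = 8 - (-9096 + 24252) = 8 - 1*15156 = 8 - 15156 = -15148)
(b(-92) + a(-129))/(23639/w + 37859) = (-92 + 19)/(23639/(-15148) + 37859) = -73/(23639*(-1/15148) + 37859) = -73/(-3377/2164 + 37859) = -73/81923499/2164 = -73*2164/81923499 = -157972/81923499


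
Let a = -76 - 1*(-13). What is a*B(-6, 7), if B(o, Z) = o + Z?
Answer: -63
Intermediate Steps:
B(o, Z) = Z + o
a = -63 (a = -76 + 13 = -63)
a*B(-6, 7) = -63*(7 - 6) = -63*1 = -63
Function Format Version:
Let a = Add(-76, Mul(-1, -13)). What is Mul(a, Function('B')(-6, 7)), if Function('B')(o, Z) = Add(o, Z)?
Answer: -63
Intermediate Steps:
Function('B')(o, Z) = Add(Z, o)
a = -63 (a = Add(-76, 13) = -63)
Mul(a, Function('B')(-6, 7)) = Mul(-63, Add(7, -6)) = Mul(-63, 1) = -63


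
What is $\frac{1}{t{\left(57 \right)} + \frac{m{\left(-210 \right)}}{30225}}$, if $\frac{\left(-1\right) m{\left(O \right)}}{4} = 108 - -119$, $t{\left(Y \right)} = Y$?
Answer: $\frac{30225}{1721917} \approx 0.017553$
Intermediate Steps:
$m{\left(O \right)} = -908$ ($m{\left(O \right)} = - 4 \left(108 - -119\right) = - 4 \left(108 + 119\right) = \left(-4\right) 227 = -908$)
$\frac{1}{t{\left(57 \right)} + \frac{m{\left(-210 \right)}}{30225}} = \frac{1}{57 - \frac{908}{30225}} = \frac{1}{\frac{1721917}{30225}} = \frac{30225}{1721917}$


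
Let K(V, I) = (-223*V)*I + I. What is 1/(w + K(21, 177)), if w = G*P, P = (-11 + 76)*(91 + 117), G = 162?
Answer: 1/1361526 ≈ 7.3447e-7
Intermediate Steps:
P = 13520 (P = 65*208 = 13520)
K(V, I) = I - 223*I*V (K(V, I) = -223*I*V + I = I - 223*I*V)
w = 2190240 (w = 162*13520 = 2190240)
1/(w + K(21, 177)) = 1/(2190240 + 177*(1 - 223*21)) = 1/(2190240 + 177*(1 - 4683)) = 1/(2190240 + 177*(-4682)) = 1/(2190240 - 828714) = 1/1361526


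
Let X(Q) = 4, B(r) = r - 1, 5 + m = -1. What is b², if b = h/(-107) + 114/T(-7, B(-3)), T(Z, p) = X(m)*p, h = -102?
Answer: 27910089/732736 ≈ 38.090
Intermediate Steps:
m = -6 (m = -5 - 1 = -6)
B(r) = -1 + r
T(Z, p) = 4*p
b = -5283/856 (b = -102/(-107) + 114/((4*(-1 - 3))) = -102*(-1/107) + 114/((4*(-4))) = 102/107 + 114/(-16) = 102/107 + 114*(-1/16) = 102/107 - 57/8 = -5283/856 ≈ -6.1717)
b² = (-5283/856)² = 27910089/732736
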